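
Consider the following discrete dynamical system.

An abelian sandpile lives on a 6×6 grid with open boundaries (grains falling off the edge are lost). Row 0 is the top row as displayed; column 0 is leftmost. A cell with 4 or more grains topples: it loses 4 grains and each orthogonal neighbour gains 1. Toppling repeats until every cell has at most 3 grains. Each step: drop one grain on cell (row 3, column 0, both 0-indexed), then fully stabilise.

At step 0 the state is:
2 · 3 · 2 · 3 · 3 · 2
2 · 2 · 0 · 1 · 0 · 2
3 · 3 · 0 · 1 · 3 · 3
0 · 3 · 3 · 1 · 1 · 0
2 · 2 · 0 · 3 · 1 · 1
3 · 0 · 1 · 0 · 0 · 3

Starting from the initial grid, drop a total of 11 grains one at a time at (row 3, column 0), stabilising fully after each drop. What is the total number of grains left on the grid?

63

0) 2 · 3 · 2 · 3 · 3 · 2
2 · 2 · 0 · 1 · 0 · 2
3 · 3 · 0 · 1 · 3 · 3
0 · 3 · 3 · 1 · 1 · 0
2 · 2 · 0 · 3 · 1 · 1
3 · 0 · 1 · 0 · 0 · 3
1) 2 · 3 · 2 · 3 · 3 · 2
2 · 2 · 0 · 1 · 0 · 2
3 · 3 · 0 · 1 · 3 · 3
1 · 3 · 3 · 1 · 1 · 0
2 · 2 · 0 · 3 · 1 · 1
3 · 0 · 1 · 0 · 0 · 3
2) 2 · 3 · 2 · 3 · 3 · 2
2 · 2 · 0 · 1 · 0 · 2
3 · 3 · 0 · 1 · 3 · 3
2 · 3 · 3 · 1 · 1 · 0
2 · 2 · 0 · 3 · 1 · 1
3 · 0 · 1 · 0 · 0 · 3
3) 2 · 3 · 2 · 3 · 3 · 2
2 · 2 · 0 · 1 · 0 · 2
3 · 3 · 0 · 1 · 3 · 3
3 · 3 · 3 · 1 · 1 · 0
2 · 2 · 0 · 3 · 1 · 1
3 · 0 · 1 · 0 · 0 · 3
4) 2 · 3 · 2 · 3 · 3 · 2
3 · 3 · 0 · 1 · 0 · 2
1 · 1 · 2 · 1 · 3 · 3
2 · 2 · 0 · 2 · 1 · 0
3 · 3 · 1 · 3 · 1 · 1
3 · 0 · 1 · 0 · 0 · 3
5) 2 · 3 · 2 · 3 · 3 · 2
3 · 3 · 0 · 1 · 0 · 2
1 · 1 · 2 · 1 · 3 · 3
3 · 2 · 0 · 2 · 1 · 0
3 · 3 · 1 · 3 · 1 · 1
3 · 0 · 1 · 0 · 0 · 3
6) 2 · 3 · 2 · 3 · 3 · 2
3 · 3 · 0 · 1 · 0 · 2
2 · 2 · 2 · 1 · 3 · 3
2 · 0 · 1 · 2 · 1 · 0
2 · 1 · 2 · 3 · 1 · 1
0 · 2 · 1 · 0 · 0 · 3
7) 2 · 3 · 2 · 3 · 3 · 2
3 · 3 · 0 · 1 · 0 · 2
2 · 2 · 2 · 1 · 3 · 3
3 · 0 · 1 · 2 · 1 · 0
2 · 1 · 2 · 3 · 1 · 1
0 · 2 · 1 · 0 · 0 · 3
8) 2 · 3 · 2 · 3 · 3 · 2
3 · 3 · 0 · 1 · 0 · 2
3 · 2 · 2 · 1 · 3 · 3
0 · 1 · 1 · 2 · 1 · 0
3 · 1 · 2 · 3 · 1 · 1
0 · 2 · 1 · 0 · 0 · 3
9) 2 · 3 · 2 · 3 · 3 · 2
3 · 3 · 0 · 1 · 0 · 2
3 · 2 · 2 · 1 · 3 · 3
1 · 1 · 1 · 2 · 1 · 0
3 · 1 · 2 · 3 · 1 · 1
0 · 2 · 1 · 0 · 0 · 3
10) 2 · 3 · 2 · 3 · 3 · 2
3 · 3 · 0 · 1 · 0 · 2
3 · 2 · 2 · 1 · 3 · 3
2 · 1 · 1 · 2 · 1 · 0
3 · 1 · 2 · 3 · 1 · 1
0 · 2 · 1 · 0 · 0 · 3
11) 2 · 3 · 2 · 3 · 3 · 2
3 · 3 · 0 · 1 · 0 · 2
3 · 2 · 2 · 1 · 3 · 3
3 · 1 · 1 · 2 · 1 · 0
3 · 1 · 2 · 3 · 1 · 1
0 · 2 · 1 · 0 · 0 · 3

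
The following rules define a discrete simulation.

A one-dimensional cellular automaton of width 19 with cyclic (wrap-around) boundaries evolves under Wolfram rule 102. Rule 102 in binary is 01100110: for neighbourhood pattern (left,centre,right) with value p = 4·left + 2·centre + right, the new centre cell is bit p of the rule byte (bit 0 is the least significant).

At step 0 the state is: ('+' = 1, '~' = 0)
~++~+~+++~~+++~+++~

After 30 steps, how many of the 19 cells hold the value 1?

step 0: ~++~+~+++~~+++~+++~
step 1: +~++++~~+~+~~++~~+~
step 2: ++~~~+~++++~+~+~+++
step 3: ~+~~+++~~~++++++~~~
step 4: ++~+~~+~~+~~~~~+~~~
step 5: ~+++~++~++~~~~++~~+
step 6: +~~++~++~+~~~+~+~++
step 7: +~+~++~+++~~+++++~~
step 8: ++++~++~~+~+~~~~+~+
step 9: ~~~++~+~++++~~~+++~
step 10: ~~+~++++~~~+~~+~~+~
step 11: ~+++~~~+~~++~++~++~
step 12: +~~+~~++~+~++~++~+~
step 13: +~++~+~++++~++~++++
step 14: ++~++++~~~++~++~~~~
step 15: ~++~~~+~~+~++~+~~~+
step 16: +~+~~++~+++~+++~~++
step 17: +++~+~++~~++~~+~+~~
step 18: ~~++++~+~+~+~++++~+
step 19: ~+~~~++++++++~~~+++
step 20: ++~~+~~~~~~~+~~+~~+
step 21: ~+~++~~~~~~++~++~+~
step 22: +++~+~~~~~+~++~+++~
step 23: ~~+++~~~~+++~++~~++
step 24: ~+~~+~~~+~~++~+~+~+
step 25: ++~++~~++~+~+++++++
step 26: ~++~+~+~++++~~~~~~~
step 27: +~++++++~~~+~~~~~~~
step 28: ++~~~~~+~~++~~~~~~+
step 29: ~+~~~~++~+~+~~~~~+~
step 30: ++~~~+~+++++~~~~++~

10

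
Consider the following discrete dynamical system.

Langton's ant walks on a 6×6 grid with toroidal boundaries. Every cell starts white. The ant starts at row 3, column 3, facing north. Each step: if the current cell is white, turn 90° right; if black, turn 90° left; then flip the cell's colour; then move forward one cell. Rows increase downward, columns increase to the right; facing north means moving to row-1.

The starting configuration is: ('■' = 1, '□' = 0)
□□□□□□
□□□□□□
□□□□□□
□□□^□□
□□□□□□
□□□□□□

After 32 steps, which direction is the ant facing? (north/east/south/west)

t=0: □□□□□□
□□□□□□
□□□□□□
□□□^□□
□□□□□□
□□□□□□
t=1: □□□□□□
□□□□□□
□□□□□□
□□□■>□
□□□□□□
□□□□□□
t=2: □□□□□□
□□□□□□
□□□□□□
□□□■■□
□□□□v□
□□□□□□
t=3: □□□□□□
□□□□□□
□□□□□□
□□□■■□
□□□<■□
□□□□□□
t=4: □□□□□□
□□□□□□
□□□□□□
□□□^■□
□□□■■□
□□□□□□
t=5: □□□□□□
□□□□□□
□□□□□□
□□<□■□
□□□■■□
□□□□□□
t=6: □□□□□□
□□□□□□
□□^□□□
□□■□■□
□□□■■□
□□□□□□
t=7: □□□□□□
□□□□□□
□□■>□□
□□■□■□
□□□■■□
□□□□□□
t=8: □□□□□□
□□□□□□
□□■■□□
□□■v■□
□□□■■□
□□□□□□
t=9: □□□□□□
□□□□□□
□□■■□□
□□<■■□
□□□■■□
□□□□□□
t=10: □□□□□□
□□□□□□
□□■■□□
□□□■■□
□□v■■□
□□□□□□
t=11: □□□□□□
□□□□□□
□□■■□□
□□□■■□
□<■■■□
□□□□□□
t=12: □□□□□□
□□□□□□
□□■■□□
□^□■■□
□■■■■□
□□□□□□
t=13: □□□□□□
□□□□□□
□□■■□□
□■>■■□
□■■■■□
□□□□□□
t=14: □□□□□□
□□□□□□
□□■■□□
□■■■■□
□■v■■□
□□□□□□
t=15: □□□□□□
□□□□□□
□□■■□□
□■■■■□
□■□>■□
□□□□□□
t=16: □□□□□□
□□□□□□
□□■■□□
□■■^■□
□■□□■□
□□□□□□
t=17: □□□□□□
□□□□□□
□□■■□□
□■<□■□
□■□□■□
□□□□□□
t=18: □□□□□□
□□□□□□
□□■■□□
□■□□■□
□■v□■□
□□□□□□
t=19: □□□□□□
□□□□□□
□□■■□□
□■□□■□
□<■□■□
□□□□□□
t=20: □□□□□□
□□□□□□
□□■■□□
□■□□■□
□□■□■□
□v□□□□
t=21: □□□□□□
□□□□□□
□□■■□□
□■□□■□
□□■□■□
<■□□□□
t=22: □□□□□□
□□□□□□
□□■■□□
□■□□■□
^□■□■□
■■□□□□
t=23: □□□□□□
□□□□□□
□□■■□□
□■□□■□
■>■□■□
■■□□□□
t=24: □□□□□□
□□□□□□
□□■■□□
□■□□■□
■■■□■□
■v□□□□
t=25: □□□□□□
□□□□□□
□□■■□□
□■□□■□
■■■□■□
■□>□□□
t=26: □□v□□□
□□□□□□
□□■■□□
□■□□■□
■■■□■□
■□■□□□
t=27: □<■□□□
□□□□□□
□□■■□□
□■□□■□
■■■□■□
■□■□□□
t=28: □■■□□□
□□□□□□
□□■■□□
□■□□■□
■■■□■□
■^■□□□
t=29: □■■□□□
□□□□□□
□□■■□□
□■□□■□
■■■□■□
■■>□□□
t=30: □■■□□□
□□□□□□
□□■■□□
□■□□■□
■■^□■□
■■□□□□
t=31: □■■□□□
□□□□□□
□□■■□□
□■□□■□
■<□□■□
■■□□□□
t=32: □■■□□□
□□□□□□
□□■■□□
□■□□■□
■□□□■□
■v□□□□

south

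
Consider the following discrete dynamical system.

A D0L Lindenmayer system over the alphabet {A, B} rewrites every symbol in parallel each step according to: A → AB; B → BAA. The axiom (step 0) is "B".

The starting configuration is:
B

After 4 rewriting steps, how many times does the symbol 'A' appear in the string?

0) B
1) BAA
2) BAAABAB
3) BAAABABABBAAABBAA
4) BAAABABABBAAABBAAABBAABAAABABABBAABAAABAB

24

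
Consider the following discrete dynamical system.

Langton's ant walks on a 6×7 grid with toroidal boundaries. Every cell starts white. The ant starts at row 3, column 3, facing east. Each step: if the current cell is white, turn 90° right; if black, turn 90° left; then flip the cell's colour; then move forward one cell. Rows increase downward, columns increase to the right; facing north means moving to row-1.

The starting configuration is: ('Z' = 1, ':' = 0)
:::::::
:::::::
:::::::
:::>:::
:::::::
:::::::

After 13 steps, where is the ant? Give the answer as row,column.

[0] :::::::
:::::::
:::::::
:::>:::
:::::::
:::::::
[1] :::::::
:::::::
:::::::
:::Z:::
:::v:::
:::::::
[2] :::::::
:::::::
:::::::
:::Z:::
::<Z:::
:::::::
[3] :::::::
:::::::
:::::::
::^Z:::
::ZZ:::
:::::::
[4] :::::::
:::::::
:::::::
::Z>:::
::ZZ:::
:::::::
[5] :::::::
:::::::
:::^:::
::Z::::
::ZZ:::
:::::::
[6] :::::::
:::::::
:::Z>::
::Z::::
::ZZ:::
:::::::
[7] :::::::
:::::::
:::ZZ::
::Z:v::
::ZZ:::
:::::::
[8] :::::::
:::::::
:::ZZ::
::Z<Z::
::ZZ:::
:::::::
[9] :::::::
:::::::
:::^Z::
::ZZZ::
::ZZ:::
:::::::
[10] :::::::
:::::::
::<:Z::
::ZZZ::
::ZZ:::
:::::::
[11] :::::::
::^::::
::Z:Z::
::ZZZ::
::ZZ:::
:::::::
[12] :::::::
::Z>:::
::Z:Z::
::ZZZ::
::ZZ:::
:::::::
[13] :::::::
::ZZ:::
::ZvZ::
::ZZZ::
::ZZ:::
:::::::

2,3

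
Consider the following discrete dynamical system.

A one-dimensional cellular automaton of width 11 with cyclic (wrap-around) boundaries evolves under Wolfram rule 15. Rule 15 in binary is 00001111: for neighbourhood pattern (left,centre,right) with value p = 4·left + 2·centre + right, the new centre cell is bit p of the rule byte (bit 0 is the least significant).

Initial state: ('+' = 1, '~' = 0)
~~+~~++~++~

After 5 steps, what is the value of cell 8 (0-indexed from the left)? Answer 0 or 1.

1

gen 0: ~~+~~++~++~
gen 1: +++~++~~+~~
gen 2: +~~~+~~++~+
gen 3: ~~+++~++~~+
gen 4: ~++~~~+~~++
gen 5: ~+~~+++~++~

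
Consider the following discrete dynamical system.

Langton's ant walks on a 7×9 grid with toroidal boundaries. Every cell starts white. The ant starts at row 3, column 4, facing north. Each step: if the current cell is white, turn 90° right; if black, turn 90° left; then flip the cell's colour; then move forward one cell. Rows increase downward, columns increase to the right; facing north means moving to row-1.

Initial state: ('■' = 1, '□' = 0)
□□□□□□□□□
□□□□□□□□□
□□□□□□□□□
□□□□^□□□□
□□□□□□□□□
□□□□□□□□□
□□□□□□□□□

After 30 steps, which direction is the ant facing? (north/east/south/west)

k=0  □□□□□□□□□
□□□□□□□□□
□□□□□□□□□
□□□□^□□□□
□□□□□□□□□
□□□□□□□□□
□□□□□□□□□
k=1  □□□□□□□□□
□□□□□□□□□
□□□□□□□□□
□□□□■>□□□
□□□□□□□□□
□□□□□□□□□
□□□□□□□□□
k=2  □□□□□□□□□
□□□□□□□□□
□□□□□□□□□
□□□□■■□□□
□□□□□v□□□
□□□□□□□□□
□□□□□□□□□
k=3  □□□□□□□□□
□□□□□□□□□
□□□□□□□□□
□□□□■■□□□
□□□□<■□□□
□□□□□□□□□
□□□□□□□□□
k=4  □□□□□□□□□
□□□□□□□□□
□□□□□□□□□
□□□□^■□□□
□□□□■■□□□
□□□□□□□□□
□□□□□□□□□
k=5  □□□□□□□□□
□□□□□□□□□
□□□□□□□□□
□□□<□■□□□
□□□□■■□□□
□□□□□□□□□
□□□□□□□□□
k=6  □□□□□□□□□
□□□□□□□□□
□□□^□□□□□
□□□■□■□□□
□□□□■■□□□
□□□□□□□□□
□□□□□□□□□
k=7  □□□□□□□□□
□□□□□□□□□
□□□■>□□□□
□□□■□■□□□
□□□□■■□□□
□□□□□□□□□
□□□□□□□□□
k=8  □□□□□□□□□
□□□□□□□□□
□□□■■□□□□
□□□■v■□□□
□□□□■■□□□
□□□□□□□□□
□□□□□□□□□
k=9  □□□□□□□□□
□□□□□□□□□
□□□■■□□□□
□□□<■■□□□
□□□□■■□□□
□□□□□□□□□
□□□□□□□□□
k=10  □□□□□□□□□
□□□□□□□□□
□□□■■□□□□
□□□□■■□□□
□□□v■■□□□
□□□□□□□□□
□□□□□□□□□
k=11  □□□□□□□□□
□□□□□□□□□
□□□■■□□□□
□□□□■■□□□
□□<■■■□□□
□□□□□□□□□
□□□□□□□□□
k=12  □□□□□□□□□
□□□□□□□□□
□□□■■□□□□
□□^□■■□□□
□□■■■■□□□
□□□□□□□□□
□□□□□□□□□
k=13  □□□□□□□□□
□□□□□□□□□
□□□■■□□□□
□□■>■■□□□
□□■■■■□□□
□□□□□□□□□
□□□□□□□□□
k=14  □□□□□□□□□
□□□□□□□□□
□□□■■□□□□
□□■■■■□□□
□□■v■■□□□
□□□□□□□□□
□□□□□□□□□
k=15  □□□□□□□□□
□□□□□□□□□
□□□■■□□□□
□□■■■■□□□
□□■□>■□□□
□□□□□□□□□
□□□□□□□□□
k=16  □□□□□□□□□
□□□□□□□□□
□□□■■□□□□
□□■■^■□□□
□□■□□■□□□
□□□□□□□□□
□□□□□□□□□
k=17  □□□□□□□□□
□□□□□□□□□
□□□■■□□□□
□□■<□■□□□
□□■□□■□□□
□□□□□□□□□
□□□□□□□□□
k=18  □□□□□□□□□
□□□□□□□□□
□□□■■□□□□
□□■□□■□□□
□□■v□■□□□
□□□□□□□□□
□□□□□□□□□
k=19  □□□□□□□□□
□□□□□□□□□
□□□■■□□□□
□□■□□■□□□
□□<■□■□□□
□□□□□□□□□
□□□□□□□□□
k=20  □□□□□□□□□
□□□□□□□□□
□□□■■□□□□
□□■□□■□□□
□□□■□■□□□
□□v□□□□□□
□□□□□□□□□
k=21  □□□□□□□□□
□□□□□□□□□
□□□■■□□□□
□□■□□■□□□
□□□■□■□□□
□<■□□□□□□
□□□□□□□□□
k=22  □□□□□□□□□
□□□□□□□□□
□□□■■□□□□
□□■□□■□□□
□^□■□■□□□
□■■□□□□□□
□□□□□□□□□
k=23  □□□□□□□□□
□□□□□□□□□
□□□■■□□□□
□□■□□■□□□
□■>■□■□□□
□■■□□□□□□
□□□□□□□□□
k=24  □□□□□□□□□
□□□□□□□□□
□□□■■□□□□
□□■□□■□□□
□■■■□■□□□
□■v□□□□□□
□□□□□□□□□
k=25  □□□□□□□□□
□□□□□□□□□
□□□■■□□□□
□□■□□■□□□
□■■■□■□□□
□■□>□□□□□
□□□□□□□□□
k=26  □□□□□□□□□
□□□□□□□□□
□□□■■□□□□
□□■□□■□□□
□■■■□■□□□
□■□■□□□□□
□□□v□□□□□
k=27  □□□□□□□□□
□□□□□□□□□
□□□■■□□□□
□□■□□■□□□
□■■■□■□□□
□■□■□□□□□
□□<■□□□□□
k=28  □□□□□□□□□
□□□□□□□□□
□□□■■□□□□
□□■□□■□□□
□■■■□■□□□
□■^■□□□□□
□□■■□□□□□
k=29  □□□□□□□□□
□□□□□□□□□
□□□■■□□□□
□□■□□■□□□
□■■■□■□□□
□■■>□□□□□
□□■■□□□□□
k=30  □□□□□□□□□
□□□□□□□□□
□□□■■□□□□
□□■□□■□□□
□■■^□■□□□
□■■□□□□□□
□□■■□□□□□

north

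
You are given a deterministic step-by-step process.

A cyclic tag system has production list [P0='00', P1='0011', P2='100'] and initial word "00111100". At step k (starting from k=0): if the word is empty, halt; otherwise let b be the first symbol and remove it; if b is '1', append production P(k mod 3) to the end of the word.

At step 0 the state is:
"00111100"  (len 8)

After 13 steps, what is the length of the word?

10

0) "00111100"  (len 8)
1) "0111100"  (len 7)
2) "111100"  (len 6)
3) "11100100"  (len 8)
4) "110010000"  (len 9)
5) "100100000011"  (len 12)
6) "00100000011100"  (len 14)
7) "0100000011100"  (len 13)
8) "100000011100"  (len 12)
9) "00000011100100"  (len 14)
10) "0000011100100"  (len 13)
11) "000011100100"  (len 12)
12) "00011100100"  (len 11)
13) "0011100100"  (len 10)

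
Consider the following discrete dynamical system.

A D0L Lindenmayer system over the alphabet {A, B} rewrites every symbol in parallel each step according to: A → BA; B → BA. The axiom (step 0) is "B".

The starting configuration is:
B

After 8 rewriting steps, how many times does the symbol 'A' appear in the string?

step 0: B
step 1: BA
step 2: BABA
step 3: BABABABA
step 4: BABABABABABABABA
step 5: BABABABABABABABABABABABABABABABA
step 6: BABABABABABABABABABABABABABABABABABABABABABABABABABABABABABABABA
step 7: BABABABABABABABABABABABABABABABABABABABABABABABABABABABABA…BABABABABABABABABABABABABABABABABABABABABABABABABABABABABA  (len 128)
step 8: BABABABABABABABABABABABABABABABABABABABABABABABABABABABABA…BABABABABABABABABABABABABABABABABABABABABABABABABABABABABA  (len 256)

128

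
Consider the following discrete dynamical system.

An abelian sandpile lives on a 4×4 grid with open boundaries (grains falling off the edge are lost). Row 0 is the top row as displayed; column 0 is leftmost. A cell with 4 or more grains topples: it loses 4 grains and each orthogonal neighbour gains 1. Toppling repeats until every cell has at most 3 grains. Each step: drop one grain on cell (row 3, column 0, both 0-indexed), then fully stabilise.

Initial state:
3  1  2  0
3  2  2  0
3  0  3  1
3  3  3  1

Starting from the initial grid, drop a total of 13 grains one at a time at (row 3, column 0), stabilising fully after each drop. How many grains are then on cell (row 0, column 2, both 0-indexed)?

3

[0] 3  1  2  0
3  2  2  0
3  0  3  1
3  3  3  1
[1] 0  2  2  0
1  3  3  0
1  3  0  2
2  1  1  2
[2] 0  2  2  0
1  3  3  0
1  3  0  2
3  1  1  2
[3] 0  2  2  0
1  3  3  0
2  3  0  2
0  2  1  2
[4] 0  2  2  0
1  3  3  0
2  3  0  2
1  2  1  2
[5] 0  2  2  0
1  3  3  0
2  3  0  2
2  2  1  2
[6] 0  2  2  0
1  3  3  0
2  3  0  2
3  2  1  2
[7] 0  2  2  0
1  3  3  0
3  3  0  2
0  3  1  2
[8] 0  2  2  0
1  3  3  0
3  3  0  2
1  3  1  2
[9] 0  2  2  0
1  3  3  0
3  3  0  2
2  3  1  2
[10] 0  2  2  0
1  3  3  0
3  3  0  2
3  3  1  2
[11] 0  3  3  0
3  1  0  1
1  2  2  2
2  1  2  2
[12] 0  3  3  0
3  1  0  1
1  2  2  2
3  1  2  2
[13] 0  3  3  0
3  1  0  1
2  2  2  2
0  2  2  2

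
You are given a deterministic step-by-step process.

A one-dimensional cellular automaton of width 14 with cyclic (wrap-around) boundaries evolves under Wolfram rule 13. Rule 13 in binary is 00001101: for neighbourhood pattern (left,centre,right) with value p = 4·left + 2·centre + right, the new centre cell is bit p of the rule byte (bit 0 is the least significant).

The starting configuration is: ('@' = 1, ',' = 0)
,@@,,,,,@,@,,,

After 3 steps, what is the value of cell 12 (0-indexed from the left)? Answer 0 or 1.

1

[0] ,@@,,,,,@,@,,,
[1] ,@,,@@@,@,@,@@
[2] ,@,,@,,,@,@,@,
[3] ,@,,@,@,@,@,@,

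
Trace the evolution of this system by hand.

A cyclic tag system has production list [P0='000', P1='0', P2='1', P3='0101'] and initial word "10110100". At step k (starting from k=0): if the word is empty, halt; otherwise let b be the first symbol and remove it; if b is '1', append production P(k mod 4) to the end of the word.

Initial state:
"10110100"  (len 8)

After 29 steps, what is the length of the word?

7

k=0  "10110100"  (len 8)
k=1  "0110100000"  (len 10)
k=2  "110100000"  (len 9)
k=3  "101000001"  (len 9)
k=4  "010000010101"  (len 12)
k=5  "10000010101"  (len 11)
k=6  "00000101010"  (len 11)
k=7  "0000101010"  (len 10)
k=8  "000101010"  (len 9)
k=9  "00101010"  (len 8)
k=10  "0101010"  (len 7)
k=11  "101010"  (len 6)
k=12  "010100101"  (len 9)
k=13  "10100101"  (len 8)
k=14  "01001010"  (len 8)
k=15  "1001010"  (len 7)
k=16  "0010100101"  (len 10)
k=17  "010100101"  (len 9)
k=18  "10100101"  (len 8)
k=19  "01001011"  (len 8)
k=20  "1001011"  (len 7)
k=21  "001011000"  (len 9)
k=22  "01011000"  (len 8)
k=23  "1011000"  (len 7)
k=24  "0110000101"  (len 10)
k=25  "110000101"  (len 9)
k=26  "100001010"  (len 9)
k=27  "000010101"  (len 9)
k=28  "00010101"  (len 8)
k=29  "0010101"  (len 7)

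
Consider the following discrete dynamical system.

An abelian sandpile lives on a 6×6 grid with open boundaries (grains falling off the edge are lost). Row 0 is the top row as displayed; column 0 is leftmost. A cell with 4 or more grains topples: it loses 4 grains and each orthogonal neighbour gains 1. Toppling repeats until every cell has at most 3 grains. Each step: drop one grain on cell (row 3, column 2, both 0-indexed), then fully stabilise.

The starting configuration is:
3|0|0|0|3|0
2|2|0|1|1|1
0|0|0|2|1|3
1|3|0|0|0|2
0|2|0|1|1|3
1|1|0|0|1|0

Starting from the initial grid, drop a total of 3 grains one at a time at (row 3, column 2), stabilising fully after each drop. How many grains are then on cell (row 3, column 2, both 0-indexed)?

k=0  3|0|0|0|3|0
2|2|0|1|1|1
0|0|0|2|1|3
1|3|0|0|0|2
0|2|0|1|1|3
1|1|0|0|1|0
k=1  3|0|0|0|3|0
2|2|0|1|1|1
0|0|0|2|1|3
1|3|1|0|0|2
0|2|0|1|1|3
1|1|0|0|1|0
k=2  3|0|0|0|3|0
2|2|0|1|1|1
0|0|0|2|1|3
1|3|2|0|0|2
0|2|0|1|1|3
1|1|0|0|1|0
k=3  3|0|0|0|3|0
2|2|0|1|1|1
0|0|0|2|1|3
1|3|3|0|0|2
0|2|0|1|1|3
1|1|0|0|1|0

3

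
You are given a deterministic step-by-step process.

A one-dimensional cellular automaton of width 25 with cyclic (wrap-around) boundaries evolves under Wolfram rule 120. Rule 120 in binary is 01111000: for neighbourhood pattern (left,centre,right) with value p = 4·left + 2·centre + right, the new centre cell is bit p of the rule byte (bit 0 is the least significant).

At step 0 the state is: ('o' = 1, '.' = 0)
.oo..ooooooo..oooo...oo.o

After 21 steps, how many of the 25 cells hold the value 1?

9

[0] .oo..ooooooo..oooo...oo.o
[1] oooo.o.....oo.o..oo..ooo.
[2] o..oo.o....ooo.o.ooo.o.oo
[3] oo.ooo.o...o.oo.oo.oo.oo.
[4] oooo.oo.o...ooooooooooooo
[5] ...ooooo.o..o............
[6] ...o...oo.o..o...........
[7] ....o..ooo.o..o..........
[8] .....o.o.oo.o..o.........
[9] ......o.oooo.o..o........
[10] .......oo..oo.o..o.......
[11] .......ooo.ooo.o..o......
[12] .......o.ooo.oo.o..o.....
[13] ........oo.ooooo.o..o....
[14] ........oooo...oo.o..o...
[15] ........o..oo..ooo.o..o..
[16] .........o.ooo.o.oo.o..o.
[17] ..........oo.oo.oooo.o..o
[18] o.........ooooooo..oo.o..
[19] .o........o.....oo.ooo.o.
[20] ..o........o....oooo.oo.o
[21] o..o........o...o..ooooo.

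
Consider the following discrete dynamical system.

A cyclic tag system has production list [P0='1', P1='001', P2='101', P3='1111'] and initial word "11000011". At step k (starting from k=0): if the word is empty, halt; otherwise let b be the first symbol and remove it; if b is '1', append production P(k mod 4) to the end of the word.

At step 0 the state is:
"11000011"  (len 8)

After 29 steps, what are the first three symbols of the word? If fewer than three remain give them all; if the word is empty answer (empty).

[0] "11000011"  (len 8)
[1] "10000111"  (len 8)
[2] "0000111001"  (len 10)
[3] "000111001"  (len 9)
[4] "00111001"  (len 8)
[5] "0111001"  (len 7)
[6] "111001"  (len 6)
[7] "11001101"  (len 8)
[8] "10011011111"  (len 11)
[9] "00110111111"  (len 11)
[10] "0110111111"  (len 10)
[11] "110111111"  (len 9)
[12] "101111111111"  (len 12)
[13] "011111111111"  (len 12)
[14] "11111111111"  (len 11)
[15] "1111111111101"  (len 13)
[16] "1111111111011111"  (len 16)
[17] "1111111110111111"  (len 16)
[18] "111111110111111001"  (len 18)
[19] "11111110111111001101"  (len 20)
[20] "11111101111110011011111"  (len 23)
[21] "11111011111100110111111"  (len 23)
[22] "1111011111100110111111001"  (len 25)
[23] "111011111100110111111001101"  (len 27)
[24] "110111111001101111110011011111"  (len 30)
[25] "101111110011011111100110111111"  (len 30)
[26] "01111110011011111100110111111001"  (len 32)
[27] "1111110011011111100110111111001"  (len 31)
[28] "1111100110111111001101111110011111"  (len 34)
[29] "1111001101111110011011111100111111"  (len 34)

111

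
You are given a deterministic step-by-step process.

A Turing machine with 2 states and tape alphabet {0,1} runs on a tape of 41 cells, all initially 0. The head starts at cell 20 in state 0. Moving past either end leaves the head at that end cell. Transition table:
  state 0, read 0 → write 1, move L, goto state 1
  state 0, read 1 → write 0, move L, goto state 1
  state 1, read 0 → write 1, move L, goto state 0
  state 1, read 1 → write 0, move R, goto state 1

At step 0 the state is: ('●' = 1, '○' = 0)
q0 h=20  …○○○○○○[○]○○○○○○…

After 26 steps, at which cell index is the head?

5

[0] q0 h=20  …○○○○○○[○]○○○○○○…
[1] q1 h=19  …○○○○○○[○]●○○○○○…
[2] q0 h=18  …○○○○○○[○]●●○○○○…
[3] q1 h=17  …○○○○○○[○]●●●○○○…
[4] q0 h=16  …○○○○○○[○]●●●●○○…
[5] q1 h=15  …○○○○○○[○]●●●●●○…
[6] q0 h=14  …○○○○○○[○]●●●●●●…
[7] q1 h=13  …○○○○○○[○]●●●●●●…
[8] q0 h=12  …○○○○○○[○]●●●●●●…
[9] q1 h=11  …○○○○○○[○]●●●●●●…
[10] q0 h=10  …○○○○○○[○]●●●●●●…
[11] q1 h= 9  …○○○○○○[○]●●●●●●…
[12] q0 h= 8  …○○○○○○[○]●●●●●●…
[13] q1 h= 7  …○○○○○○[○]●●●●●●…
[14] q0 h= 6  |○○○○○○[○]●●●●●●…
[15] q1 h= 5  |○○○○○[○]●●●●●●…
[16] q0 h= 4  |○○○○[○]●●●●●●…
[17] q1 h= 3  |○○○[○]●●●●●●…
[18] q0 h= 2  |○○[○]●●●●●●…
[19] q1 h= 1  |○[○]●●●●●●…
[20] q0 h= 0  |[○]●●●●●●…
[21] q1 h= 0  |[●]●●●●●●…
[22] q1 h= 1  |○[●]●●●●●●…
[23] q1 h= 2  |○○[●]●●●●●●…
[24] q1 h= 3  |○○○[●]●●●●●●…
[25] q1 h= 4  |○○○○[●]●●●●●●…
[26] q1 h= 5  |○○○○○[●]●●●●●●…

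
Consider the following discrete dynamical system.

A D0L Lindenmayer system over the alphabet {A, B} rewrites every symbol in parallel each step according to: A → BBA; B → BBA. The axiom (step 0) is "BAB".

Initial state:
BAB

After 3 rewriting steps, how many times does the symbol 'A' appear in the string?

t=0: BAB
t=1: BBABBABBA
t=2: BBABBABBABBABBABBABBABBABBA
t=3: BBABBABBABBABBABBABBABBABBABBABBABBABBABBABBABBABBABBABBABBABBABBABBABBABBABBABBA

27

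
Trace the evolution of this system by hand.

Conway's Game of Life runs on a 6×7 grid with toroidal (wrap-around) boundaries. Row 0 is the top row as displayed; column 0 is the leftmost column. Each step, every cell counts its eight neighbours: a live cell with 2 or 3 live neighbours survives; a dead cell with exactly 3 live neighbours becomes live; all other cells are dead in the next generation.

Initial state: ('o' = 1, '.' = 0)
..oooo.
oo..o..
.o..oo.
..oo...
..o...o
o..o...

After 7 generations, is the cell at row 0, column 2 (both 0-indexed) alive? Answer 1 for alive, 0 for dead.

[0] ..oooo.
oo..o..
.o..oo.
..oo...
..o...o
o..o...
[1] o.o..oo
oo....o
oo..oo.
.ooooo.
.oo....
.o...oo
[2] ..o....
..o.o..
.......
.....oo
......o
.....o.
[3] ...o...
...o...
.....o.
.....oo
......o
.......
[4] .......
....o..
....ooo
.....oo
.....oo
.......
[5] .......
....o..
....o.o
o......
.....oo
.......
[6] .......
.....o.
.....o.
o......
......o
.......
[7] .......
.......
......o
......o
.......
.......

0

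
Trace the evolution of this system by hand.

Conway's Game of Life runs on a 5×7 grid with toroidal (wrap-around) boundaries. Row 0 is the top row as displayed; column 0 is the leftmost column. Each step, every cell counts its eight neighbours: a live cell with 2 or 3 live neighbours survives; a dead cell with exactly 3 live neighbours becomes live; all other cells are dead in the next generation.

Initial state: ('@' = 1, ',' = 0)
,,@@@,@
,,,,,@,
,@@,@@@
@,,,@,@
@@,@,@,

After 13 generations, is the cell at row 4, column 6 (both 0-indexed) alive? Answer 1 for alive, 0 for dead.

0) ,,@@@,@
,,,,,@,
,@@,@@@
@,,,@,@
@@,@,@,
1) @@@@,,@
@@,,,,,
,@,@@,,
,,,,,,,
,@,,,,,
2) ,,,,,,@
,,,,@,@
@@@,,,,
,,@,,,,
,@,,,,,
3) @,,,,@,
,@,,,@@
@@@@,,,
@,@,,,,
,,,,,,,
4) @,,,,@,
,,,,@@,
,,,@,,,
@,@@,,,
,@,,,,@
5) @,,,@@,
,,,,@@@
,,@@,,,
@@@@,,,
,@@,,,@
6) @@,@@,,
,,,,,,@
@,,,,@@
@,,,,,,
,,,,@@@
7) @,,@@,,
,@,,@,,
@,,,,@,
@,,,@,,
,@,@@@@
8) @@,,,,@
@@,@@@@
@@,,@@@
@@,@,,,
,@@,,,@
9) ,,,@@,,
,,,@,,,
,,,,,,,
,,,@@,,
,,,,,,@
10) ,,,@@,,
,,,@@,,
,,,@@,,
,,,,,,,
,,,,,@,
11) ,,,@,@,
,,@,,@,
,,,@@,,
,,,,@,,
,,,,@,,
12) ,,,@,@,
,,@,,@,
,,,@@@,
,,,,@@,
,,,@@@,
13) ,,@@,@@
,,@,,@@
,,,@,,@
,,,,,,@
,,,@,,@

1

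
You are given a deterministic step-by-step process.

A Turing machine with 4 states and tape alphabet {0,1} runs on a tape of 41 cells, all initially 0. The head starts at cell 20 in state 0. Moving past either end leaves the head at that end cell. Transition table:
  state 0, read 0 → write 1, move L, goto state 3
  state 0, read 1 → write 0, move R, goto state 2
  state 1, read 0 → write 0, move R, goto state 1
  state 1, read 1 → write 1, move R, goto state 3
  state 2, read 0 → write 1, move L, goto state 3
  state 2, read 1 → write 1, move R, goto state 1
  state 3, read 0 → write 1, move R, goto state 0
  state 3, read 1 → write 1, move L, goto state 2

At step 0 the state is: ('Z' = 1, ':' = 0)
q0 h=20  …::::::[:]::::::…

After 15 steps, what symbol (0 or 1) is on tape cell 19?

[0] q0 h=20  …::::::[:]::::::…
[1] q3 h=19  …::::::[:]Z:::::…
[2] q0 h=20  …:::::Z[Z]::::::…
[3] q2 h=21  …::::Z:[:]::::::…
[4] q3 h=20  …:::::Z[:]Z:::::…
[5] q0 h=21  …::::ZZ[Z]::::::…
[6] q2 h=22  …:::ZZ:[:]::::::…
[7] q3 h=21  …::::ZZ[:]Z:::::…
[8] q0 h=22  …:::ZZZ[Z]::::::…
[9] q2 h=23  …::ZZZ:[:]::::::…
[10] q3 h=22  …:::ZZZ[:]Z:::::…
[11] q0 h=23  …::ZZZZ[Z]::::::…
[12] q2 h=24  …:ZZZZ:[:]::::::…
[13] q3 h=23  …::ZZZZ[:]Z:::::…
[14] q0 h=24  …:ZZZZZ[Z]::::::…
[15] q2 h=25  …ZZZZZ:[:]::::::…

1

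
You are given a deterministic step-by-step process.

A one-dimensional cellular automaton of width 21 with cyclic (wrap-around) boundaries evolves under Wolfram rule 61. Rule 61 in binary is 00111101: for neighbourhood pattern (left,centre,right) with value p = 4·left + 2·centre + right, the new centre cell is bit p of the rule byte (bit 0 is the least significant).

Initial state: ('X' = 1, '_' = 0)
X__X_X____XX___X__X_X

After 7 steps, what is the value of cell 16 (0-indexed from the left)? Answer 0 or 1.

1

t=0: X__X_X____XX___X__X_X
t=1: _X_XXXXXX_X_XX_XX_XXX
t=2: XXXX_____XXXX_XX_XX__
t=3: X___XXXX_X___XX_XX_X_
t=4: XXX_X___XXXX_X_XX_XXX
t=5: ___XXXX_X___XXXX_XX__
t=6: XX_X___XXXX_X___XX_XX
t=7: __XXXX_X___XXXX_X_XX_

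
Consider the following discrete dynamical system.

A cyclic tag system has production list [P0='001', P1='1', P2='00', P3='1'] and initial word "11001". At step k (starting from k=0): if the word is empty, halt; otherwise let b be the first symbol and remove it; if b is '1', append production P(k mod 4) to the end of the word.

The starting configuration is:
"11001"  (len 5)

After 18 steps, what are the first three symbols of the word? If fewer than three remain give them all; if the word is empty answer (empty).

0) "11001"  (len 5)
1) "1001001"  (len 7)
2) "0010011"  (len 7)
3) "010011"  (len 6)
4) "10011"  (len 5)
5) "0011001"  (len 7)
6) "011001"  (len 6)
7) "11001"  (len 5)
8) "10011"  (len 5)
9) "0011001"  (len 7)
10) "011001"  (len 6)
11) "11001"  (len 5)
12) "10011"  (len 5)
13) "0011001"  (len 7)
14) "011001"  (len 6)
15) "11001"  (len 5)
16) "10011"  (len 5)
17) "0011001"  (len 7)
18) "011001"  (len 6)

011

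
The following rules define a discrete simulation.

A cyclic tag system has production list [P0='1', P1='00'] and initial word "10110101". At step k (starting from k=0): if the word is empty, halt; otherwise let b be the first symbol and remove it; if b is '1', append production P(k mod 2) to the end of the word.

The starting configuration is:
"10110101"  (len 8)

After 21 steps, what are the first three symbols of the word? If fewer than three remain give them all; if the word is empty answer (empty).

0

step 0: "10110101"  (len 8)
step 1: "01101011"  (len 8)
step 2: "1101011"  (len 7)
step 3: "1010111"  (len 7)
step 4: "01011100"  (len 8)
step 5: "1011100"  (len 7)
step 6: "01110000"  (len 8)
step 7: "1110000"  (len 7)
step 8: "11000000"  (len 8)
step 9: "10000001"  (len 8)
step 10: "000000100"  (len 9)
step 11: "00000100"  (len 8)
step 12: "0000100"  (len 7)
step 13: "000100"  (len 6)
step 14: "00100"  (len 5)
step 15: "0100"  (len 4)
step 16: "100"  (len 3)
step 17: "001"  (len 3)
step 18: "01"  (len 2)
step 19: "1"  (len 1)
step 20: "00"  (len 2)
step 21: "0"  (len 1)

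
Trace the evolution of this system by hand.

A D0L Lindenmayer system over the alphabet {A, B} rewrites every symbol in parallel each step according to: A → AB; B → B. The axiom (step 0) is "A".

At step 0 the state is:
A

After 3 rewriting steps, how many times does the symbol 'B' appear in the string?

3

k=0  A
k=1  AB
k=2  ABB
k=3  ABBB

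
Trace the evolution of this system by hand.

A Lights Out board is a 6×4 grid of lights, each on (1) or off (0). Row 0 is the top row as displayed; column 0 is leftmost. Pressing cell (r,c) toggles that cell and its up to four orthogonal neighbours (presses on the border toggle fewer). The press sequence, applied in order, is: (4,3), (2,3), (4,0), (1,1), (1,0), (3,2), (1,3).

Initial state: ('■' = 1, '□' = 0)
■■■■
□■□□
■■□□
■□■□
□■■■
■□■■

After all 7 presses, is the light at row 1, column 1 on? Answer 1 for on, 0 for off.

t=0: ■■■■
□■□□
■■□□
■□■□
□■■■
■□■■
t=1: ■■■■
□■□□
■■□□
■□■■
□■□□
■□■□
t=2: ■■■■
□■□■
■■■■
■□■□
□■□□
■□■□
t=3: ■■■■
□■□■
■■■■
□□■□
■□□□
□□■□
t=4: ■□■■
■□■■
■□■■
□□■□
■□□□
□□■□
t=5: □□■■
□■■■
□□■■
□□■□
■□□□
□□■□
t=6: □□■■
□■■■
□□□■
□■□■
■□■□
□□■□
t=7: □□■□
□■□□
□□□□
□■□■
■□■□
□□■□

1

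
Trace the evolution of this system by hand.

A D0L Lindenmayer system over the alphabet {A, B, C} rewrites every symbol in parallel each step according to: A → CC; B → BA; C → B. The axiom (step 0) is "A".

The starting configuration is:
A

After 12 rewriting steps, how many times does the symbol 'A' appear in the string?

126

t=0: A
t=1: CC
t=2: BB
t=3: BABA
t=4: BACCBACC
t=5: BACCBBBACCBB
t=6: BACCBBBABABACCBBBABA
t=7: BACCBBBABABACCBACCBACCBBBABABACCBACC
t=8: BACCBBBABABACCBACCBACCBBBACCBBBACCBBBABABACCBACCBACCBBBACCBB
t=9: BACCBBBABABACCBACCBACCBBBACCBBBACCBBBABABACCBBBABABACCBBBABABACCBACCBACCBBBACCBBBACCBBBABABACCBBBABA
t=10: BACCBBBABABACCBACCBACCBBBACCBBBACCBBBABABACCBBBABABACCBBBA…BBBACCBBBABABACCBBBABABACCBBBABABACCBACCBACCBBBABABACCBACC  (len 172)
t=11: BACCBBBABABACCBACCBACCBBBACCBBBACCBBBABABACCBBBABABACCBBBA…CCBBBABABACCBACCBACCBBBACCBBBACCBBBABABACCBACCBACCBBBACCBB  (len 292)
t=12: BACCBBBABABACCBACCBACCBBBACCBBBACCBBBABABACCBBBABABACCBBBA…CCBBBABABACCBBBABABACCBACCBACCBBBACCBBBACCBBBABABACCBBBABA  (len 492)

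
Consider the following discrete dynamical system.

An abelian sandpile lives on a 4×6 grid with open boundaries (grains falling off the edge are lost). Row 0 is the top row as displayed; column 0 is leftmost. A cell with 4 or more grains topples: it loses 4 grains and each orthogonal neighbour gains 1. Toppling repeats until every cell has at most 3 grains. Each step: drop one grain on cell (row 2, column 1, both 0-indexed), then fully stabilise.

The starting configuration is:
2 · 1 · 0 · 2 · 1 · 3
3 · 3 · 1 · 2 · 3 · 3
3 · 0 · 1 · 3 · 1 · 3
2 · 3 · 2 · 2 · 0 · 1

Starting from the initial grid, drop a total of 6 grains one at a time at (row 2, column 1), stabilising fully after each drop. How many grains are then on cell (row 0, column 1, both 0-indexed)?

k=0  2 · 1 · 0 · 2 · 1 · 3
3 · 3 · 1 · 2 · 3 · 3
3 · 0 · 1 · 3 · 1 · 3
2 · 3 · 2 · 2 · 0 · 1
k=1  2 · 1 · 0 · 2 · 1 · 3
3 · 3 · 1 · 2 · 3 · 3
3 · 1 · 1 · 3 · 1 · 3
2 · 3 · 2 · 2 · 0 · 1
k=2  2 · 1 · 0 · 2 · 1 · 3
3 · 3 · 1 · 2 · 3 · 3
3 · 2 · 1 · 3 · 1 · 3
2 · 3 · 2 · 2 · 0 · 1
k=3  2 · 1 · 0 · 2 · 1 · 3
3 · 3 · 1 · 2 · 3 · 3
3 · 3 · 1 · 3 · 1 · 3
2 · 3 · 2 · 2 · 0 · 1
k=4  3 · 2 · 0 · 2 · 1 · 3
1 · 1 · 2 · 2 · 3 · 3
2 · 3 · 2 · 3 · 1 · 3
0 · 1 · 3 · 2 · 0 · 1
k=5  3 · 2 · 0 · 2 · 1 · 3
1 · 2 · 2 · 2 · 3 · 3
3 · 0 · 3 · 3 · 1 · 3
0 · 2 · 3 · 2 · 0 · 1
k=6  3 · 2 · 0 · 2 · 1 · 3
1 · 2 · 2 · 2 · 3 · 3
3 · 1 · 3 · 3 · 1 · 3
0 · 2 · 3 · 2 · 0 · 1

2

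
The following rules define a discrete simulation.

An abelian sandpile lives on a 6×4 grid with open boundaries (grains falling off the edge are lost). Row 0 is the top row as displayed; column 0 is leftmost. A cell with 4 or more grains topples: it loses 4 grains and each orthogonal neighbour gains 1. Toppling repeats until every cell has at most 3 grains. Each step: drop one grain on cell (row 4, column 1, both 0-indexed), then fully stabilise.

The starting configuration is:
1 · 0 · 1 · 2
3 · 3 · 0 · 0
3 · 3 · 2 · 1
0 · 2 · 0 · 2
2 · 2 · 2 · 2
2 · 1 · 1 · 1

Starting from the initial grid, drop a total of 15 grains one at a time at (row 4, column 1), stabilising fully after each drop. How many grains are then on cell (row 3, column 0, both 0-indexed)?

[0] 1 · 0 · 1 · 2
3 · 3 · 0 · 0
3 · 3 · 2 · 1
0 · 2 · 0 · 2
2 · 2 · 2 · 2
2 · 1 · 1 · 1
[1] 1 · 0 · 1 · 2
3 · 3 · 0 · 0
3 · 3 · 2 · 1
0 · 2 · 0 · 2
2 · 3 · 2 · 2
2 · 1 · 1 · 1
[2] 1 · 0 · 1 · 2
3 · 3 · 0 · 0
3 · 3 · 2 · 1
0 · 3 · 0 · 2
3 · 0 · 3 · 2
2 · 2 · 1 · 1
[3] 1 · 0 · 1 · 2
3 · 3 · 0 · 0
3 · 3 · 2 · 1
0 · 3 · 0 · 2
3 · 1 · 3 · 2
2 · 2 · 1 · 1
[4] 1 · 0 · 1 · 2
3 · 3 · 0 · 0
3 · 3 · 2 · 1
0 · 3 · 0 · 2
3 · 2 · 3 · 2
2 · 2 · 1 · 1
[5] 1 · 0 · 1 · 2
3 · 3 · 0 · 0
3 · 3 · 2 · 1
0 · 3 · 0 · 2
3 · 3 · 3 · 2
2 · 2 · 1 · 1
[6] 2 · 1 · 1 · 2
1 · 1 · 1 · 0
1 · 2 · 3 · 1
3 · 1 · 2 · 2
0 · 3 · 0 · 3
3 · 3 · 2 · 1
[7] 2 · 1 · 1 · 2
1 · 1 · 1 · 0
1 · 2 · 3 · 1
3 · 2 · 2 · 2
2 · 1 · 1 · 3
0 · 1 · 3 · 1
[8] 2 · 1 · 1 · 2
1 · 1 · 1 · 0
1 · 2 · 3 · 1
3 · 2 · 2 · 2
2 · 2 · 1 · 3
0 · 1 · 3 · 1
[9] 2 · 1 · 1 · 2
1 · 1 · 1 · 0
1 · 2 · 3 · 1
3 · 2 · 2 · 2
2 · 3 · 1 · 3
0 · 1 · 3 · 1
[10] 2 · 1 · 1 · 2
1 · 1 · 1 · 0
1 · 2 · 3 · 1
3 · 3 · 2 · 2
3 · 0 · 2 · 3
0 · 2 · 3 · 1
[11] 2 · 1 · 1 · 2
1 · 1 · 1 · 0
1 · 2 · 3 · 1
3 · 3 · 2 · 2
3 · 1 · 2 · 3
0 · 2 · 3 · 1
[12] 2 · 1 · 1 · 2
1 · 1 · 1 · 0
1 · 2 · 3 · 1
3 · 3 · 2 · 2
3 · 2 · 2 · 3
0 · 2 · 3 · 1
[13] 2 · 1 · 1 · 2
1 · 1 · 1 · 0
1 · 2 · 3 · 1
3 · 3 · 2 · 2
3 · 3 · 2 · 3
0 · 2 · 3 · 1
[14] 2 · 1 · 1 · 2
1 · 1 · 1 · 0
2 · 3 · 3 · 1
1 · 1 · 3 · 2
1 · 2 · 3 · 3
1 · 3 · 3 · 1
[15] 2 · 1 · 1 · 2
1 · 1 · 1 · 0
2 · 3 · 3 · 1
1 · 1 · 3 · 2
1 · 3 · 3 · 3
1 · 3 · 3 · 1

1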